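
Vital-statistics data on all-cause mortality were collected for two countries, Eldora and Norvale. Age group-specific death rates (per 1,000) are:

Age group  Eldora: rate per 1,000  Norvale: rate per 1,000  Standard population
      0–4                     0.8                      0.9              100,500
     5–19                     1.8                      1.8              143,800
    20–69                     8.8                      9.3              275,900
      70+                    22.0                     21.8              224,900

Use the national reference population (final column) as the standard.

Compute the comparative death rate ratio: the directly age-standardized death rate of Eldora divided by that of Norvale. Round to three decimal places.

0.987

Standard total = 745,100; weights = 0.1349, 0.1930, 0.3703, 0.3018.
Eldora: 0.1349×0.8 + 0.1930×1.8 + 0.3703×8.8 + 0.3018×22.0 = 10.3543 per 1,000.
Norvale: 0.1349×0.9 + 0.1930×1.8 + 0.3703×9.3 + 0.3018×21.8 = 10.4925 per 1,000.
Ratio = 10.3543 ÷ 10.4925 = 0.98682.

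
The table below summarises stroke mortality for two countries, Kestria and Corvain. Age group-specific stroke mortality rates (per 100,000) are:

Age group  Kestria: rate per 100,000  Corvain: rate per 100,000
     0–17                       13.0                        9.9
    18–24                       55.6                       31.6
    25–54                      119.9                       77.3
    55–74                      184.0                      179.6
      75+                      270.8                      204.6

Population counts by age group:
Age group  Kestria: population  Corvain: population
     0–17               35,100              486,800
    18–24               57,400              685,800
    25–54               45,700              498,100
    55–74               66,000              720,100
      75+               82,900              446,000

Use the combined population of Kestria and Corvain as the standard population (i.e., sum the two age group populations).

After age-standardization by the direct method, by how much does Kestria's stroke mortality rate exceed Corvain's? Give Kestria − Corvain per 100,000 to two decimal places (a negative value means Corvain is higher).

25.96

Combined standard total = 3,123,900; weights = 0.1671, 0.2379, 0.1741, 0.2516, 0.1693.
Kestria: 0.1671×13.0 + 0.2379×55.6 + 0.1741×119.9 + 0.2516×184.0 + 0.1693×270.8 = 128.4218 per 100,000.
Corvain: 0.1671×9.9 + 0.2379×31.6 + 0.1741×77.3 + 0.2516×179.6 + 0.1693×204.6 = 102.4630 per 100,000.
Difference = 128.4218 − 102.4630 = 25.9588.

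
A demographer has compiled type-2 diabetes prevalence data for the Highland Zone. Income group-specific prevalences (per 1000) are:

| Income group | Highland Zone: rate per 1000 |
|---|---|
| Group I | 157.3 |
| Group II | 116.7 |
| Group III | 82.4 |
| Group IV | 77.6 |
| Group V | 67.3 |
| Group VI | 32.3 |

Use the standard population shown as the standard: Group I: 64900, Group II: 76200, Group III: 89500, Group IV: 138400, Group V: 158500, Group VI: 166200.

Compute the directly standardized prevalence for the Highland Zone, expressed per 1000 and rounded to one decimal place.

Standard total = 693700; weights = 0.0936, 0.1098, 0.1290, 0.1995, 0.2285, 0.2396.
Standardized rate: 0.0936×157.3 + 0.1098×116.7 + 0.1290×82.4 + 0.1995×77.6 + 0.2285×67.3 + 0.2396×32.3 = 76.7641 per 1000.

76.8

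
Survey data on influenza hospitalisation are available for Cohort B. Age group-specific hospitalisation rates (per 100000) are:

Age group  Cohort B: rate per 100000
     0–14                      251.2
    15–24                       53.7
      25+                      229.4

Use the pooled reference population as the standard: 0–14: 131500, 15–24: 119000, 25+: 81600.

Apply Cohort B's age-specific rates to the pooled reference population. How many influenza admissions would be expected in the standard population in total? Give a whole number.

581

Expected influenza admissions = Σ (standard pop × age-specific rate ÷ 100000)
= 131500×251.2/100000 + 119000×53.7/100000 + 81600×229.4/100000
= 330.33 + 63.90 + 187.19 = 581.42.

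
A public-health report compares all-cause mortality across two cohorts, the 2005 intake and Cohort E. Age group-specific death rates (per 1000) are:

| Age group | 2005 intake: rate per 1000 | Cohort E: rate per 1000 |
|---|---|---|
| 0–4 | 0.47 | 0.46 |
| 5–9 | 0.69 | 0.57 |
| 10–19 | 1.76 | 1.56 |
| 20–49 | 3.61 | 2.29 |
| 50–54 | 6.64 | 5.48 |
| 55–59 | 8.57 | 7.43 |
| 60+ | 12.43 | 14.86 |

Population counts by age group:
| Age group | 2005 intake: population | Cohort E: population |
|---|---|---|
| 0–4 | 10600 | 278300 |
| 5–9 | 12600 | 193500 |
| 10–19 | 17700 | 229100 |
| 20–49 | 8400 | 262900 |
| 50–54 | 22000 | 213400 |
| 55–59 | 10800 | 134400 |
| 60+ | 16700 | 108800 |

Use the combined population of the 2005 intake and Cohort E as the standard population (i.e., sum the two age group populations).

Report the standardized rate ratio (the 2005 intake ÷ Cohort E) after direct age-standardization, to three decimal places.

Combined standard total = 1519200; weights = 0.1902, 0.1357, 0.1625, 0.1786, 0.1549, 0.0956, 0.0826.
The 2005 intake: 0.1902×0.47 + 0.1357×0.69 + 0.1625×1.76 + 0.1786×3.61 + 0.1549×6.64 + 0.0956×8.57 + 0.0826×12.43 = 3.9884 per 1000.
Cohort E: 0.1902×0.46 + 0.1357×0.57 + 0.1625×1.56 + 0.1786×2.29 + 0.1549×5.48 + 0.0956×7.43 + 0.0826×14.86 = 3.6140 per 1000.
Ratio = 3.9884 ÷ 3.6140 = 1.10358.

1.104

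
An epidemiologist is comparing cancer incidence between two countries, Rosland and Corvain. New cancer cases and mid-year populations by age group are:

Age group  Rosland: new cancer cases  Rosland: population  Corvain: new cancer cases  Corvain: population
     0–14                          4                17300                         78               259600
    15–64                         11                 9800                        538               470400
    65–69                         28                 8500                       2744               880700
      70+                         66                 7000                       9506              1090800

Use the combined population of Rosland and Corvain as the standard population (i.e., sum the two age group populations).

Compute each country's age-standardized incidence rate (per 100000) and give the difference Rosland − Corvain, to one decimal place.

33.3

Age-specific rates per 100000 for Rosland: 23.12, 112.24, 329.41, 942.86.
For Corvain: 30.05, 114.37, 311.57, 871.47.
Combined standard total = 2744100; weights = 0.1009, 0.1750, 0.3240, 0.4001.
Rosland: 0.1009×23.12 + 0.1750×112.24 + 0.3240×329.41 + 0.4001×942.86 = 505.9159 per 100000.
Corvain: 0.1009×30.05 + 0.1750×114.37 + 0.3240×311.57 + 0.4001×871.47 = 472.6465 per 100000.
Difference = 505.9159 − 472.6465 = 33.2694.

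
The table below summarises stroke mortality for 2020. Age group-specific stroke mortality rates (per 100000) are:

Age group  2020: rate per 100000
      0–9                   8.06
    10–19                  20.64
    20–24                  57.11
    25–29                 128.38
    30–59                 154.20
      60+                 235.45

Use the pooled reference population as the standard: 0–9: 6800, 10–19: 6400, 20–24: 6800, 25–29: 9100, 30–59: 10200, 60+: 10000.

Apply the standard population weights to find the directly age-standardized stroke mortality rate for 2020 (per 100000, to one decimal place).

Standard total = 49300; weights = 0.1379, 0.1298, 0.1379, 0.1846, 0.2069, 0.2028.
Standardized rate: 0.1379×8.06 + 0.1298×20.64 + 0.1379×57.11 + 0.1846×128.38 + 0.2069×154.20 + 0.2028×235.45 = 115.0274 per 100000.

115.0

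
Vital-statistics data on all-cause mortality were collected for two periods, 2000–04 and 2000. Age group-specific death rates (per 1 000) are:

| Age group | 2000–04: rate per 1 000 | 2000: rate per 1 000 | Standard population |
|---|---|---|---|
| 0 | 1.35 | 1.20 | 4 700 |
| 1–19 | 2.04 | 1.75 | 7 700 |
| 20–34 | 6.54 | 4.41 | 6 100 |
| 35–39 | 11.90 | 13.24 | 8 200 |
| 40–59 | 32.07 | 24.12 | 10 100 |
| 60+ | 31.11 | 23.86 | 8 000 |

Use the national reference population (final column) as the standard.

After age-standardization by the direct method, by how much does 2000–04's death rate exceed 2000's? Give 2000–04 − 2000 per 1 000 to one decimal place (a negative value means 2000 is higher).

Standard total = 44 800; weights = 0.1049, 0.1719, 0.1362, 0.1830, 0.2254, 0.1786.
2000–04: 0.1049×1.35 + 0.1719×2.04 + 0.1362×6.54 + 0.1830×11.90 + 0.2254×32.07 + 0.1786×31.11 = 16.3463 per 1 000.
2000: 0.1049×1.20 + 0.1719×1.75 + 0.1362×4.41 + 0.1830×13.24 + 0.2254×24.12 + 0.1786×23.86 = 13.1490 per 1 000.
Difference = 16.3463 − 13.1490 = 3.1973.

3.2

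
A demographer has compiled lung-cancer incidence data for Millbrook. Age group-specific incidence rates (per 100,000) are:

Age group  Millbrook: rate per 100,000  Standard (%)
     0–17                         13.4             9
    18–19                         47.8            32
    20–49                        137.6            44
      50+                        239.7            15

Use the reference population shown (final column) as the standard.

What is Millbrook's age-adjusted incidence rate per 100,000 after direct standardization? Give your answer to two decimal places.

113.00

Standard weights: 0.09, 0.32, 0.44, 0.15.
Standardized rate: 0.0900×13.4 + 0.3200×47.8 + 0.4400×137.6 + 0.1500×239.7 = 113.0010 per 100,000.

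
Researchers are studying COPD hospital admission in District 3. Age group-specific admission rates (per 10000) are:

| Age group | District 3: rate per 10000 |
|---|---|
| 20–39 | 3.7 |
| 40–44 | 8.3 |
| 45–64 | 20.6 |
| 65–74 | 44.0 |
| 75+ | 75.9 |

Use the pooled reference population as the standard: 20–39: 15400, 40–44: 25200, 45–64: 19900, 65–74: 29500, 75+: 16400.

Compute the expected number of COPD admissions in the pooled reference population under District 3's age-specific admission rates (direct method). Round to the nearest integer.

Expected COPD admissions = Σ (standard pop × age-specific rate ÷ 10000)
= 15400×3.7/10000 + 25200×8.3/10000 + 19900×20.6/10000 + 29500×44.0/10000 + 16400×75.9/10000
= 5.70 + 20.92 + 40.99 + 129.80 + 124.48 = 321.88.

322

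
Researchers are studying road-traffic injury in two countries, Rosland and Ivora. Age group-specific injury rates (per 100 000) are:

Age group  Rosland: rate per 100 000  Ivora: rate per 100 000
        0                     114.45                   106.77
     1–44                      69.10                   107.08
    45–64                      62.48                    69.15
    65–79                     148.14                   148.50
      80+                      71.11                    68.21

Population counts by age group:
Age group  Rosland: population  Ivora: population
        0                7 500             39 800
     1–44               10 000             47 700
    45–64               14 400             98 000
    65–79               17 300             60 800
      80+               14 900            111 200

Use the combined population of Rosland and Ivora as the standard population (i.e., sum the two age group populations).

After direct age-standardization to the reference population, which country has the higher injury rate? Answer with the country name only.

Combined standard total = 421 600; weights = 0.1122, 0.1369, 0.2666, 0.1852, 0.2991.
Rosland: 0.1122×114.45 + 0.1369×69.10 + 0.2666×62.48 + 0.1852×148.14 + 0.2991×71.11 = 87.6661 per 100 000.
Ivora: 0.1122×106.77 + 0.1369×107.08 + 0.2666×69.15 + 0.1852×148.50 + 0.2991×68.21 = 92.9799 per 100 000.
The crude rates (94.72 vs 91.60) would put Rosland higher, but that reflects its age composition; once standardized to a common age structure, Ivora has the higher underlying rate.

Ivora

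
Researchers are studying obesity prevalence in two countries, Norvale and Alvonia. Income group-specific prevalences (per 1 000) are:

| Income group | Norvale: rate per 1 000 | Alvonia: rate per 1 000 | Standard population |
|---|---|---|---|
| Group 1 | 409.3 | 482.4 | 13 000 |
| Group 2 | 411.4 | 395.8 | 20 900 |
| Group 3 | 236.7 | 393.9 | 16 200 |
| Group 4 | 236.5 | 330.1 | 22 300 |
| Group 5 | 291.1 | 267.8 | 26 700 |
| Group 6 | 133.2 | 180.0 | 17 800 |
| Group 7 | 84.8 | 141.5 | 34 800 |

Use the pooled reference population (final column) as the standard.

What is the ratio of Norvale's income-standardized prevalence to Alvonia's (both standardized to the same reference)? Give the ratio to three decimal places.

0.829

Standard total = 151 700; weights = 0.0857, 0.1378, 0.1068, 0.1470, 0.1760, 0.1173, 0.2294.
Norvale: 0.0857×409.3 + 0.1378×411.4 + 0.1068×236.7 + 0.1470×236.5 + 0.1760×291.1 + 0.1173×133.2 + 0.2294×84.8 = 238.1148 per 1 000.
Alvonia: 0.0857×482.4 + 0.1378×395.8 + 0.1068×393.9 + 0.1470×330.1 + 0.1760×267.8 + 0.1173×180.0 + 0.2294×141.5 = 287.1740 per 1 000.
Ratio = 238.1148 ÷ 287.1740 = 0.82917.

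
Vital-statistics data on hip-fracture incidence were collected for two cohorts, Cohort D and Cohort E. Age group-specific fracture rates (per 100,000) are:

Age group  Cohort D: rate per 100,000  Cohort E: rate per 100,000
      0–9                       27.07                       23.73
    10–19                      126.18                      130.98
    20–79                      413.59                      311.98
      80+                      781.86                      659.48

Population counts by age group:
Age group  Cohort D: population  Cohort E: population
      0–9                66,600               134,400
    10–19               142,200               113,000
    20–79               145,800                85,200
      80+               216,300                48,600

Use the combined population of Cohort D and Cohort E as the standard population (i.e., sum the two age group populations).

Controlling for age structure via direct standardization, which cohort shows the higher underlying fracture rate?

Cohort D

Combined standard total = 952,100; weights = 0.2111, 0.2680, 0.2426, 0.2782.
Cohort D: 0.2111×27.07 + 0.2680×126.18 + 0.2426×413.59 + 0.2782×781.86 = 357.4165 per 100,000.
Cohort E: 0.2111×23.73 + 0.2680×130.98 + 0.2426×311.98 + 0.2782×659.48 = 299.2957 per 100,000.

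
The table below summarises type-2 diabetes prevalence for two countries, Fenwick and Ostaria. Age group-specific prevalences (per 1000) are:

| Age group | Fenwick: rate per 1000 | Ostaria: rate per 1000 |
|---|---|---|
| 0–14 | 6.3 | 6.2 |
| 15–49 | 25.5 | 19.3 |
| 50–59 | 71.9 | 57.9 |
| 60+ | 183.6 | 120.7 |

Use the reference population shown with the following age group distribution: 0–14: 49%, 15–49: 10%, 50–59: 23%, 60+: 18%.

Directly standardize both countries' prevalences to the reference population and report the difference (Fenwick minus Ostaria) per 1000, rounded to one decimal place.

Standard weights: 0.49, 0.10, 0.23, 0.18.
Fenwick: 0.4900×6.3 + 0.1000×25.5 + 0.2300×71.9 + 0.1800×183.6 = 55.2220 per 1000.
Ostaria: 0.4900×6.2 + 0.1000×19.3 + 0.2300×57.9 + 0.1800×120.7 = 40.0110 per 1000.
Difference = 55.2220 − 40.0110 = 15.2110.

15.2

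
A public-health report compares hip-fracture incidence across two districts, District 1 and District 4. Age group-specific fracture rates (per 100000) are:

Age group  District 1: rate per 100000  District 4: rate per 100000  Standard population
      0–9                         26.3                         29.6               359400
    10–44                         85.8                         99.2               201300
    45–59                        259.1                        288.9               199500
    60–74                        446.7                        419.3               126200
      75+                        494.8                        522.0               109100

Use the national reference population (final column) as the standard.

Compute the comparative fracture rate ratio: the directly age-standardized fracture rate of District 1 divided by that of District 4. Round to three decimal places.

Standard total = 995500; weights = 0.3610, 0.2022, 0.2004, 0.1268, 0.1096.
District 1: 0.3610×26.3 + 0.2022×85.8 + 0.2004×259.1 + 0.1268×446.7 + 0.1096×494.8 = 189.6237 per 100000.
District 4: 0.3610×29.6 + 0.2022×99.2 + 0.2004×288.9 + 0.1268×419.3 + 0.1096×522.0 = 199.0041 per 100000.
Ratio = 189.6237 ÷ 199.0041 = 0.95286.

0.953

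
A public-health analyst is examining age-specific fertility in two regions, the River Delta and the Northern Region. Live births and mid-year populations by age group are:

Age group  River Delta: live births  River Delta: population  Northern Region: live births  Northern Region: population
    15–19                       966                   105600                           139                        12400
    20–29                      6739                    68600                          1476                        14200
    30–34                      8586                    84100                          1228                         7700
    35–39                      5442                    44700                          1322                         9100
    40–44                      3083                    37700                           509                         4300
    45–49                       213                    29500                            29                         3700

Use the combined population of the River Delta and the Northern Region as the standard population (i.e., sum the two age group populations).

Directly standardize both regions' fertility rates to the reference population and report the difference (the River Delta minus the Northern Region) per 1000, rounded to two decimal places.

-20.89

Age-specific rates per 1000 for the River Delta: 9.148, 98.236, 102.093, 121.745, 81.777, 7.220.
For the Northern Region: 11.210, 103.944, 159.481, 145.275, 118.372, 7.838.
Combined standard total = 421600; weights = 0.2799, 0.1964, 0.2177, 0.1276, 0.0996, 0.0787.
The River Delta: 0.2799×9.148 + 0.1964×98.236 + 0.2177×102.093 + 0.1276×121.745 + 0.0996×81.777 + 0.0787×7.220 = 68.3343 per 1000.
The Northern Region: 0.2799×11.210 + 0.1964×103.944 + 0.2177×159.481 + 0.1276×145.275 + 0.0996×118.372 + 0.0787×7.838 = 89.2249 per 1000.
Difference = 68.3343 − 89.2249 = -20.8906.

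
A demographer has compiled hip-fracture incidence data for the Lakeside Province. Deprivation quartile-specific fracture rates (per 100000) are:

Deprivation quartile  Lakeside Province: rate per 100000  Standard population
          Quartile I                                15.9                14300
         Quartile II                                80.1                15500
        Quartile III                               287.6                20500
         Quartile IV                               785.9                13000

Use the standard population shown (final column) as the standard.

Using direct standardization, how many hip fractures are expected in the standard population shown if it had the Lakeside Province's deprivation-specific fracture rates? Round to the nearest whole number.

176

Expected hip fractures = Σ (standard pop × deprivation-specific rate ÷ 100000)
= 14300×15.9/100000 + 15500×80.1/100000 + 20500×287.6/100000 + 13000×785.9/100000
= 2.27 + 12.42 + 58.96 + 102.17 = 175.81.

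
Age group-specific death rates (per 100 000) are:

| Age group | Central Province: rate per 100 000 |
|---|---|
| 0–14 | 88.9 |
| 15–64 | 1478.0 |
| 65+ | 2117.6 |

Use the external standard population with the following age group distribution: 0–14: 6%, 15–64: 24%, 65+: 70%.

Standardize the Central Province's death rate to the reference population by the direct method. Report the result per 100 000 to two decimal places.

1842.37

Standard weights: 0.06, 0.24, 0.70.
Standardized rate: 0.0600×88.9 + 0.2400×1478.0 + 0.7000×2117.6 = 1842.3740 per 100 000.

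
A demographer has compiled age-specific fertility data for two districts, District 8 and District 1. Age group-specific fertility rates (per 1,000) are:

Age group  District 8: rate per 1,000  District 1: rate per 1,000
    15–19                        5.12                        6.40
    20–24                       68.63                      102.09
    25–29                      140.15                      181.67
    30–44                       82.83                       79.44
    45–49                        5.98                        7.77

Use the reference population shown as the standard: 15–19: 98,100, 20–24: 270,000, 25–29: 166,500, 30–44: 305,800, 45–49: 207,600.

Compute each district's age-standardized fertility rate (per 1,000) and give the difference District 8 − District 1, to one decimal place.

Standard total = 1,048,000; weights = 0.0936, 0.2576, 0.1589, 0.2918, 0.1981.
District 8: 0.0936×5.12 + 0.2576×68.63 + 0.1589×140.15 + 0.2918×82.83 + 0.1981×5.98 = 65.7807 per 1,000.
District 1: 0.0936×6.40 + 0.2576×102.09 + 0.1589×181.67 + 0.2918×79.44 + 0.1981×7.77 = 80.4828 per 1,000.
Difference = 65.7807 − 80.4828 = -14.7021.

-14.7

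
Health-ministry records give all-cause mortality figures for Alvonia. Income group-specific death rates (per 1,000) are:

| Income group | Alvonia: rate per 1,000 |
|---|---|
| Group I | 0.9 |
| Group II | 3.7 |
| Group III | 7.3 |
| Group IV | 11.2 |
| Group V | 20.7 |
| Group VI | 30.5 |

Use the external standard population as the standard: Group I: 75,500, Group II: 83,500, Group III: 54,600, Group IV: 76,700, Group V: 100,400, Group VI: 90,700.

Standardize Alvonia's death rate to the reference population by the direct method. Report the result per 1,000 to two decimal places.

Standard total = 481,400; weights = 0.1568, 0.1735, 0.1134, 0.1593, 0.2086, 0.1884.
Standardized rate: 0.1568×0.9 + 0.1735×3.7 + 0.1134×7.3 + 0.1593×11.2 + 0.2086×20.7 + 0.1884×30.5 = 13.4590 per 1,000.

13.46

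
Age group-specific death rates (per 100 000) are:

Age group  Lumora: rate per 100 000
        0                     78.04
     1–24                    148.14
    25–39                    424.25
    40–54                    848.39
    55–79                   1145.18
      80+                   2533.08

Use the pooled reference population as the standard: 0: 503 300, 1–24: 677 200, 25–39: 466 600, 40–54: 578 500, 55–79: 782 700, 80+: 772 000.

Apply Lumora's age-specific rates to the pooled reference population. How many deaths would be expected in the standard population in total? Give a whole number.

36802

Expected deaths = Σ (standard pop × age-specific rate ÷ 100 000)
= 503 300×78.04/100 000 + 677 200×148.14/100 000 + 466 600×424.25/100 000 + 578 500×848.39/100 000 + 782 700×1145.18/100 000 + 772 000×2533.08/100 000
= 392.78 + 1003.20 + 1979.55 + 4907.94 + 8963.32 + 19555.38 = 36802.17.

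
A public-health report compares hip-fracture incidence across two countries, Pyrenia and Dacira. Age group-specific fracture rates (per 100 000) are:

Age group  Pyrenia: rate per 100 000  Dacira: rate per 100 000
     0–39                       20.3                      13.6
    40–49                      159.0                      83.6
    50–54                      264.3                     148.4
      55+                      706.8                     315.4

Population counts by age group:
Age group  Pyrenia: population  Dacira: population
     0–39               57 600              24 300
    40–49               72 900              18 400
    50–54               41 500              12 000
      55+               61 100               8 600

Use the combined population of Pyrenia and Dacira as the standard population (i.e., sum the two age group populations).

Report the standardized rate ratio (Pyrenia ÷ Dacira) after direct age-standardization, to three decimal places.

2.058

Combined standard total = 296 400; weights = 0.2763, 0.3080, 0.1805, 0.2352.
Pyrenia: 0.2763×20.3 + 0.3080×159.0 + 0.1805×264.3 + 0.2352×706.8 = 268.4996 per 100 000.
Dacira: 0.2763×13.6 + 0.3080×83.6 + 0.1805×148.4 + 0.2352×315.4 = 130.4632 per 100 000.
Ratio = 268.4996 ÷ 130.4632 = 2.05805.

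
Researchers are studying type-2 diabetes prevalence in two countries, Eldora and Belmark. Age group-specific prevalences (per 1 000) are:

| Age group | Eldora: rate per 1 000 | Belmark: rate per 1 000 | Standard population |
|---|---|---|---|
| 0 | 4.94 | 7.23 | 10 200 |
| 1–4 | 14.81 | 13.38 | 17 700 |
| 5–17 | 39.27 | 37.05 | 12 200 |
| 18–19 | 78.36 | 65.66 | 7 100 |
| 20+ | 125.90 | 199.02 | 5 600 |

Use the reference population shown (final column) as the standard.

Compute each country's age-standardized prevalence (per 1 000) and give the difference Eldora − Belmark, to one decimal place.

Standard total = 52 800; weights = 0.1932, 0.3352, 0.2311, 0.1345, 0.1061.
Eldora: 0.1932×4.94 + 0.3352×14.81 + 0.2311×39.27 + 0.1345×78.36 + 0.1061×125.90 = 38.8829 per 1 000.
Belmark: 0.1932×7.23 + 0.3352×13.38 + 0.2311×37.05 + 0.1345×65.66 + 0.1061×199.02 = 44.3803 per 1 000.
Difference = 38.8829 − 44.3803 = -5.4974.

-5.5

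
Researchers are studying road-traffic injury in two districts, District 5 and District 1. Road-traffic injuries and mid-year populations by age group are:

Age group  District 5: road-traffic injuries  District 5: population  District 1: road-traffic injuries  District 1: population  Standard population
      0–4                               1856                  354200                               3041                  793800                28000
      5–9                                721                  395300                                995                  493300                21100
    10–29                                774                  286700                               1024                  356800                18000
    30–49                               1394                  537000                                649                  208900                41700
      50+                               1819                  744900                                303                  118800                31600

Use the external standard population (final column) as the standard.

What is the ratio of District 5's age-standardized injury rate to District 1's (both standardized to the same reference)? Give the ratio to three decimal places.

Age-specific rates per 100000 for District 5: 524.00, 182.39, 269.97, 259.59, 244.19.
For District 1: 383.09, 201.70, 287.00, 310.67, 255.05.
Standard total = 140400; weights = 0.1994, 0.1503, 0.1282, 0.2970, 0.2251.
District 5: 0.1994×524.00 + 0.1503×182.39 + 0.1282×269.97 + 0.2970×259.59 + 0.2251×244.19 = 298.5848 per 100000.
District 1: 0.1994×383.09 + 0.1503×201.70 + 0.1282×287.00 + 0.2970×310.67 + 0.2251×255.05 = 293.1853 per 100000.
Ratio = 298.5848 ÷ 293.1853 = 1.01842.

1.018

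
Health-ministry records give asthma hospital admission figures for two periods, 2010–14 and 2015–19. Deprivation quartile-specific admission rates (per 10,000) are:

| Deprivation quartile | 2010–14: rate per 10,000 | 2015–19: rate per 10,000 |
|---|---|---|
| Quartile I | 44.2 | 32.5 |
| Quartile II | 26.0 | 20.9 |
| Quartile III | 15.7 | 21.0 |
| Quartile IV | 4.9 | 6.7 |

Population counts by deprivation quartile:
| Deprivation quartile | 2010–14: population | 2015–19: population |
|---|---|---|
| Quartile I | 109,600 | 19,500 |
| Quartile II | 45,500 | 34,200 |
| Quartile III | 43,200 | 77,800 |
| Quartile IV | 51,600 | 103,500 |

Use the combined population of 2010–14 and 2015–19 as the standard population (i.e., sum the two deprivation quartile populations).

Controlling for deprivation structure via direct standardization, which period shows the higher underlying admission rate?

2010–14

Combined standard total = 484,900; weights = 0.2662, 0.1644, 0.2495, 0.3199.
2010–14: 0.2662×44.2 + 0.1644×26.0 + 0.2495×15.7 + 0.3199×4.9 = 21.5263 per 10,000.
2015–19: 0.2662×32.5 + 0.1644×20.9 + 0.2495×21.0 + 0.3199×6.7 = 19.4713 per 10,000.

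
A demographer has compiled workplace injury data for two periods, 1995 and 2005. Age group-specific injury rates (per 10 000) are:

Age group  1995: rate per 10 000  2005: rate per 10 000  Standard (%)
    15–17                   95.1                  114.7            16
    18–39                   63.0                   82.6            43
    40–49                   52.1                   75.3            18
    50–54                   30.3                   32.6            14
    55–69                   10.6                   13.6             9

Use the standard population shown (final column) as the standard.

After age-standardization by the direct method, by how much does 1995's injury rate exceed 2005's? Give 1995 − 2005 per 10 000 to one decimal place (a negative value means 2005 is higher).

Standard weights: 0.16, 0.43, 0.18, 0.14, 0.09.
1995: 0.1600×95.1 + 0.4300×63.0 + 0.1800×52.1 + 0.1400×30.3 + 0.0900×10.6 = 56.8800 per 10 000.
2005: 0.1600×114.7 + 0.4300×82.6 + 0.1800×75.3 + 0.1400×32.6 + 0.0900×13.6 = 73.2120 per 10 000.
Difference = 56.8800 − 73.2120 = -16.3320.

-16.3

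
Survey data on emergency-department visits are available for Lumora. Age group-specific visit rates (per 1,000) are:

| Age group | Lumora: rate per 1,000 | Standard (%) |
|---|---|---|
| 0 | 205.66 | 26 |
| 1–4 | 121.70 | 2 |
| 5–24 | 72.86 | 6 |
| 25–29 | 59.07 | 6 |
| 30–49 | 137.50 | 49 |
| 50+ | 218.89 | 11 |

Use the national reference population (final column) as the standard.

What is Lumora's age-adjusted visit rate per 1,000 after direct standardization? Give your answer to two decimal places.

155.27

Standard weights: 0.26, 0.02, 0.06, 0.06, 0.49, 0.11.
Standardized rate: 0.2600×205.66 + 0.0200×121.70 + 0.0600×72.86 + 0.0600×59.07 + 0.4900×137.50 + 0.1100×218.89 = 155.2743 per 1,000.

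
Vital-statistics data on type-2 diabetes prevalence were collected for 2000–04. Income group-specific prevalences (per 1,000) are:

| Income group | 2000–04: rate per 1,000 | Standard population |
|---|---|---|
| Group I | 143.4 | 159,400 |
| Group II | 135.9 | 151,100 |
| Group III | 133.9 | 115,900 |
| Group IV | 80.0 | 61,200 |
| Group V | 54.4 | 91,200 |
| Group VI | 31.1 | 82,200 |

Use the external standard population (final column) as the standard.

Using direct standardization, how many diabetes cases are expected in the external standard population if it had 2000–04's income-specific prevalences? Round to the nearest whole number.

71325

Expected diabetes cases = Σ (standard pop × income-specific rate ÷ 1,000)
= 159,400×143.4/1,000 + 151,100×135.9/1,000 + 115,900×133.9/1,000 + 61,200×80.0/1,000 + 91,200×54.4/1,000 + 82,200×31.1/1,000
= 22857.96 + 20534.49 + 15519.01 + 4896.00 + 4961.28 + 2556.42 = 71325.16.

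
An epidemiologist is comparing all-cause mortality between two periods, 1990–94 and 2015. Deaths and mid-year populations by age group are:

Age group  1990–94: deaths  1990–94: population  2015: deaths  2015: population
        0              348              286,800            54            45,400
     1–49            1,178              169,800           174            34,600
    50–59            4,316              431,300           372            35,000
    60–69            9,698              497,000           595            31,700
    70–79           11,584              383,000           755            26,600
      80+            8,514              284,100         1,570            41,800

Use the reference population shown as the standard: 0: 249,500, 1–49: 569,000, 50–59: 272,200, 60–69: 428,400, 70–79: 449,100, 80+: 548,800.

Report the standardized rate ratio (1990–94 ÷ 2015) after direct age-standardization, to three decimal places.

Age-specific rates per 100,000 for 1990–94: 121.34, 693.76, 1000.70, 1951.31, 3024.54, 2996.83.
For 2015: 118.94, 502.89, 1062.86, 1876.97, 2838.35, 3755.98.
Standard total = 2,517,000; weights = 0.0991, 0.2261, 0.1081, 0.1702, 0.1784, 0.2180.
1990–94: 0.0991×121.34 + 0.2261×693.76 + 0.1081×1000.70 + 0.1702×1951.31 + 0.1784×3024.54 + 0.2180×2996.83 = 1802.2787 per 100,000.
2015: 0.0991×118.94 + 0.2261×502.89 + 0.1081×1062.86 + 0.1702×1876.97 + 0.1784×2838.35 + 0.2180×3755.98 = 1885.2636 per 100,000.
Ratio = 1802.2787 ÷ 1885.2636 = 0.95598.

0.956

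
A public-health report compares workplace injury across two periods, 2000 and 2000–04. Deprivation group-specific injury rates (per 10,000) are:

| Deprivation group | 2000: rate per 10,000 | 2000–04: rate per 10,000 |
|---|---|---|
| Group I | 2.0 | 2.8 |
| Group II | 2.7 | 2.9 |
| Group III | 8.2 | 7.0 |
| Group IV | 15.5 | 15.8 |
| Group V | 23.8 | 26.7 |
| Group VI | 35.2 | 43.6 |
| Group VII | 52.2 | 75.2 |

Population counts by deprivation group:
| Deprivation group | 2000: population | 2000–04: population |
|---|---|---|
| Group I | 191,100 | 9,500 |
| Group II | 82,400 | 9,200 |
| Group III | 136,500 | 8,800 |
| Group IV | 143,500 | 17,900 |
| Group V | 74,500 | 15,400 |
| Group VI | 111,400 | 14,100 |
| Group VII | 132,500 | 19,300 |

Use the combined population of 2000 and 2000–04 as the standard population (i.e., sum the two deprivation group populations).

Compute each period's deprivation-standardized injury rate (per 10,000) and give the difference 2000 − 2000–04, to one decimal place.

-5.0

Combined standard total = 966,100; weights = 0.2076, 0.0948, 0.1504, 0.1671, 0.0931, 0.1299, 0.1571.
2000: 0.2076×2.0 + 0.0948×2.7 + 0.1504×8.2 + 0.1671×15.5 + 0.0931×23.8 + 0.1299×35.2 + 0.1571×52.2 = 19.4833 per 10,000.
2000–04: 0.2076×2.8 + 0.0948×2.9 + 0.1504×7.0 + 0.1671×15.8 + 0.0931×26.7 + 0.1299×43.6 + 0.1571×75.2 = 24.5130 per 10,000.
Difference = 19.4833 − 24.5130 = -5.0297.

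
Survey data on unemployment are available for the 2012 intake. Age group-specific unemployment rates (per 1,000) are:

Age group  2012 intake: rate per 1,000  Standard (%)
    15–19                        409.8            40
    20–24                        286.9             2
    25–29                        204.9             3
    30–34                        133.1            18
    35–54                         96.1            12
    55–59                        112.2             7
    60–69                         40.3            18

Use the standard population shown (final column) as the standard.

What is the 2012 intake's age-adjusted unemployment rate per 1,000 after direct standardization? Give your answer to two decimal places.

Standard weights: 0.40, 0.02, 0.03, 0.18, 0.12, 0.07, 0.18.
Standardized rate: 0.4000×409.8 + 0.0200×286.9 + 0.0300×204.9 + 0.1800×133.1 + 0.1200×96.1 + 0.0700×112.2 + 0.1800×40.3 = 226.4030 per 1,000.

226.40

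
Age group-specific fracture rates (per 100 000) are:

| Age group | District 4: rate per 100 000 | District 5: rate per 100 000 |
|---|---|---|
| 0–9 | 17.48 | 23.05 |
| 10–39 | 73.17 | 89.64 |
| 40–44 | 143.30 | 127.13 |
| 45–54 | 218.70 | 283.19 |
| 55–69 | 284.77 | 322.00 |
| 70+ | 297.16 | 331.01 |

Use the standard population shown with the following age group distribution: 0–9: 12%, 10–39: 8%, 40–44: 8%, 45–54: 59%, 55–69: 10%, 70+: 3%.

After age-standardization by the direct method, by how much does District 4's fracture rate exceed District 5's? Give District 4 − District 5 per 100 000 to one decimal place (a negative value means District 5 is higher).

-43.5

Standard weights: 0.12, 0.08, 0.08, 0.59, 0.10, 0.03.
District 4: 0.1200×17.48 + 0.0800×73.17 + 0.0800×143.30 + 0.5900×218.70 + 0.1000×284.77 + 0.0300×297.16 = 185.8400 per 100 000.
District 5: 0.1200×23.05 + 0.0800×89.64 + 0.0800×127.13 + 0.5900×283.19 + 0.1000×322.00 + 0.0300×331.01 = 229.3200 per 100 000.
Difference = 185.8400 − 229.3200 = -43.4800.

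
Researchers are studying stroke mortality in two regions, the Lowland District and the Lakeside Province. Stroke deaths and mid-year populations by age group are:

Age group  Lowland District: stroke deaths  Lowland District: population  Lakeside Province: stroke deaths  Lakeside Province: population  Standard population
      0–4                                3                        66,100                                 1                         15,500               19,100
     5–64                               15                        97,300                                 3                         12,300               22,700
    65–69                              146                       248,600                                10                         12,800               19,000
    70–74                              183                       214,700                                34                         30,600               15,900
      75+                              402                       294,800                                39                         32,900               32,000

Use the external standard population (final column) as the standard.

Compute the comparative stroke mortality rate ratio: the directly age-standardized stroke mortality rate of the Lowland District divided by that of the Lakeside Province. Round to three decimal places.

0.942

Age-specific rates per 100,000 for the Lowland District: 4.54, 15.42, 58.73, 85.24, 136.36.
For the Lakeside Province: 6.45, 24.39, 78.12, 111.11, 118.54.
Standard total = 108,700; weights = 0.1757, 0.2088, 0.1748, 0.1463, 0.2944.
The Lowland District: 0.1757×4.54 + 0.2088×15.42 + 0.1748×58.73 + 0.1463×85.24 + 0.2944×136.36 = 66.8938 per 100,000.
The Lakeside Province: 0.1757×6.45 + 0.2088×24.39 + 0.1748×78.12 + 0.1463×111.11 + 0.2944×118.54 = 71.0326 per 100,000.
Ratio = 66.8938 ÷ 71.0326 = 0.94173.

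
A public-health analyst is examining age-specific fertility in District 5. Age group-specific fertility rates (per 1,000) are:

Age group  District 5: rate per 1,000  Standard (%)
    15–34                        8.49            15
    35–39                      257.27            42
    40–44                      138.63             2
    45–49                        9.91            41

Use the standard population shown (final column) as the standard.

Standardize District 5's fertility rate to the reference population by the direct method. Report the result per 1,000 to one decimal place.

Standard weights: 0.15, 0.42, 0.02, 0.41.
Standardized rate: 0.1500×8.49 + 0.4200×257.27 + 0.0200×138.63 + 0.4100×9.91 = 116.1626 per 1,000.

116.2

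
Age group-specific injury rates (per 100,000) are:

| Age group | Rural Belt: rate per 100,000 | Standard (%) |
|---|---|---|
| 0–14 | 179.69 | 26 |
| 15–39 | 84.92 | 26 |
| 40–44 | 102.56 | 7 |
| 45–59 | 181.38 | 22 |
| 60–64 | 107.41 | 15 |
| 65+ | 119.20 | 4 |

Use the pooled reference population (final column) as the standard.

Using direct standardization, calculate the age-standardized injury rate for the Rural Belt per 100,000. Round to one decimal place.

Standard weights: 0.26, 0.26, 0.07, 0.22, 0.15, 0.04.
Standardized rate: 0.2600×179.69 + 0.2600×84.92 + 0.0700×102.56 + 0.2200×181.38 + 0.1500×107.41 + 0.0400×119.20 = 136.7609 per 100,000.

136.8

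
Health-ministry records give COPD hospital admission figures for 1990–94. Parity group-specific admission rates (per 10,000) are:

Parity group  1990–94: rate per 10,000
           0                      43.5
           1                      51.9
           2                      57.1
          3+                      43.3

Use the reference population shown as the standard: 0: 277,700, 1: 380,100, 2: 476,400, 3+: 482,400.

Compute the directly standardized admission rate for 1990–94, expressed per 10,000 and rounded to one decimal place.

49.4

Standard total = 1,616,600; weights = 0.1718, 0.2351, 0.2947, 0.2984.
Standardized rate: 0.1718×43.5 + 0.2351×51.9 + 0.2947×57.1 + 0.2984×43.3 = 49.4232 per 10,000.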